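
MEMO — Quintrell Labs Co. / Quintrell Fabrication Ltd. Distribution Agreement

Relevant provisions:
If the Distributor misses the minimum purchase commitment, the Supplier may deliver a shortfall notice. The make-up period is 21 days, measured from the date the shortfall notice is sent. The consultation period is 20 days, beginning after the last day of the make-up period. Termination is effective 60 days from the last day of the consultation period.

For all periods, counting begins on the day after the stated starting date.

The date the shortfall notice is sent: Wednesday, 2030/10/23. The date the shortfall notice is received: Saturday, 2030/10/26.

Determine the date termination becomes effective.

2031/02/01

The last day of the make-up period: 2030/10/23 + 21 days = 2030/11/13.
The last day of the consultation period: 20 calendar days after 2030/11/13 is 2030/12/03.
Adding 60 calendar days to 2030/12/03 gives 2031/02/01, which is the date termination becomes effective.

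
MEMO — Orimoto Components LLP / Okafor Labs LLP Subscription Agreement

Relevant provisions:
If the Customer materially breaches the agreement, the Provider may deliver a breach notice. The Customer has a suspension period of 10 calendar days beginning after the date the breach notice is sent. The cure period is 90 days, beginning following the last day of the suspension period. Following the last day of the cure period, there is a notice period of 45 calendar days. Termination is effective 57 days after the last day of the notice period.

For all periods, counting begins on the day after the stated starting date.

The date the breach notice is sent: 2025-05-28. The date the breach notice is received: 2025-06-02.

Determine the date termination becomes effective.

2025-12-16

The last day of the suspension period: 2025-05-28 + 10 days = 2025-06-07.
The last day of the cure period: 2025-06-07 + 90 days = 2025-09-05.
Adding 45 calendar days to 2025-09-05 gives 2025-10-20, which is the last day of the notice period.
The date termination becomes effective: 57 calendar days after 2025-10-20 is 2025-12-16.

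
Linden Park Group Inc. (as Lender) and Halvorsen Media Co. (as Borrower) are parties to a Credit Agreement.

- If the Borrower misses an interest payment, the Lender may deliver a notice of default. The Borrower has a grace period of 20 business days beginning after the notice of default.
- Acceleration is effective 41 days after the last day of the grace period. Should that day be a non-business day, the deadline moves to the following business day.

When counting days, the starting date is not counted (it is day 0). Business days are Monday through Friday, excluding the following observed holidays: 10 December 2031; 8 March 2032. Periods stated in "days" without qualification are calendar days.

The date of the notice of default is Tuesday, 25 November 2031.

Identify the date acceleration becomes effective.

The last day of the grace period: 20 business days after Tuesday, 25 November 2031, skipping weekends and the listed holiday on Dec 10 — Nov 26, Nov 27, Nov 28, Dec 1, …, Dec 22, Dec 23, Dec 24 — lands on Wednesday, 24 December 2031.
The date acceleration becomes effective: 24 December 2031 + 41 days = 3 February 2032. 3 February 2032 is a Tuesday and is not a listed holiday, so no roll-forward applies.

3 February 2032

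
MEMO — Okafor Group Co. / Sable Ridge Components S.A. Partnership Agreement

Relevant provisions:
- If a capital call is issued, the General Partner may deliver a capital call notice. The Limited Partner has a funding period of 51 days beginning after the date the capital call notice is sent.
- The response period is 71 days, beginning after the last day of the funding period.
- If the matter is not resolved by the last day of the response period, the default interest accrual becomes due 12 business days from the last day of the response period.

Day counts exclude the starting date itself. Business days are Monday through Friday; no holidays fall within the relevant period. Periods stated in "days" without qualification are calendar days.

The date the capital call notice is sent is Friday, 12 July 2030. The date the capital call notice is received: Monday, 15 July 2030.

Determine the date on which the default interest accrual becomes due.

The last day of the funding period: 12 July 2030 + 51 days = 1 September 2030.
Adding 71 calendar days to 1 September 2030 gives 11 November 2030, which is the last day of the response period.
From Monday, 11 November 2030, 12 business days (Nov 12, Nov 13, Nov 14, Nov 15, …, Nov 25, Nov 26, Nov 27, skipping weekends) brings us to Wednesday, 27 November 2030, which is the date on which the default interest accrual becomes due.

27 November 2030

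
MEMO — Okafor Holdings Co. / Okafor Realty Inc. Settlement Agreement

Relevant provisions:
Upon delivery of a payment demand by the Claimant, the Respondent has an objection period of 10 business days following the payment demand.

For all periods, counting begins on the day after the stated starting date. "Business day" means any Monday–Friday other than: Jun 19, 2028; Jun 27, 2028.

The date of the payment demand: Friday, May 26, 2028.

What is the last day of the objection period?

The last day of the objection period: counting 10 business days from Friday, May 26, 2028 (May 29, May 30, May 31, Jun 1, Jun 2, Jun 5, Jun 6, Jun 7, Jun 8, Jun 9, skipping weekends) reaches Friday, Jun 9, 2028.

Jun 9, 2028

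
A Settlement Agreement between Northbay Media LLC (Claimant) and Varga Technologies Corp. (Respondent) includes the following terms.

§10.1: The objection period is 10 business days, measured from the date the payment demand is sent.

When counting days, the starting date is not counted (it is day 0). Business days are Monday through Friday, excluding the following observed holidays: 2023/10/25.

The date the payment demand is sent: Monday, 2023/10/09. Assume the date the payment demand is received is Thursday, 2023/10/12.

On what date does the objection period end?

2023/10/23

The last day of the objection period: counting 10 business days from Monday, 2023/10/09 (Oct 10, Oct 11, Oct 12, Oct 13, Oct 16, Oct 17, Oct 18, Oct 19, Oct 20, Oct 23, skipping weekends) reaches Monday, 2023/10/23.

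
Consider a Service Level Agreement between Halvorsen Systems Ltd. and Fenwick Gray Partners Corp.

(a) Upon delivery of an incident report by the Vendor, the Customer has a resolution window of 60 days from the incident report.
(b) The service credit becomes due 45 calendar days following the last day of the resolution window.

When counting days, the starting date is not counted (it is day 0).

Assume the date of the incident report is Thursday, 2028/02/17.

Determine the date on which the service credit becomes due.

Adding 60 calendar days to 2028/02/17 gives 2028/04/17, which is the last day of the resolution window.
Adding 45 calendar days to 2028/04/17 gives 2028/06/01, which is the date on which the service credit becomes due.

2028/06/01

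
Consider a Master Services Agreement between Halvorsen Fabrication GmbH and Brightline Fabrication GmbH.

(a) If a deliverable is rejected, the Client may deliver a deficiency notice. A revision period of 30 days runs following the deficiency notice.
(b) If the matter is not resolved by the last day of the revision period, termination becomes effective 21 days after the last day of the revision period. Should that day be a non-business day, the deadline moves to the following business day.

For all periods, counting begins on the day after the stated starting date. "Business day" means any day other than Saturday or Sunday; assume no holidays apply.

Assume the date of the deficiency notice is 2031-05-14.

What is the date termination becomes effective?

The last day of the revision period: 30 calendar days after 2031-05-14 is 2031-06-13.
The date termination becomes effective: 21 calendar days after 2031-06-13 is 2031-07-04. 2031-07-04 is a Friday, so no roll-forward applies.

2031-07-04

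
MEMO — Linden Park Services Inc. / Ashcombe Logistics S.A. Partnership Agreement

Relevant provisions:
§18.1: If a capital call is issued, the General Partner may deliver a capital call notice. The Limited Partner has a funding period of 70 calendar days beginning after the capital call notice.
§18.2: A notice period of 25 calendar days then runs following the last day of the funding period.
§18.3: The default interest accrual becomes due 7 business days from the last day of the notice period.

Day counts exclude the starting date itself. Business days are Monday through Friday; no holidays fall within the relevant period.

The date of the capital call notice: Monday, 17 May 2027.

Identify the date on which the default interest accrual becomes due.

31 August 2027

The last day of the funding period: 70 calendar days after 17 May 2027 is 26 July 2027.
Adding 25 calendar days to 26 July 2027 gives 20 August 2027, which is the last day of the notice period.
From Friday, 20 August 2027, 7 business days (Aug 23, Aug 24, Aug 25, Aug 26, Aug 27, Aug 30, Aug 31, skipping weekends) brings us to Tuesday, 31 August 2027, which is the date on which the default interest accrual becomes due.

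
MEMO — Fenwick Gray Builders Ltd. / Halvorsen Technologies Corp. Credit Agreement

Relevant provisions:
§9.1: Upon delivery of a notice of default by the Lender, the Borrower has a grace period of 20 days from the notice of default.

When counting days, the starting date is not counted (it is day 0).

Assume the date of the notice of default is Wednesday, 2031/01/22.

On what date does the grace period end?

2031/02/11

The last day of the grace period: 2031/01/22 + 20 days = 2031/02/11.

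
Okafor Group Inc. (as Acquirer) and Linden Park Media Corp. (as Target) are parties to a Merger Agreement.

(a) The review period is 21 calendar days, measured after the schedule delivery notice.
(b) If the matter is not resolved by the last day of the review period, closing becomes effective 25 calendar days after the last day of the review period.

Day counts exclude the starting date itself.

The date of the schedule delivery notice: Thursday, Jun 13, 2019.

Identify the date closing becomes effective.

Jul 29, 2019

The last day of the review period: Jun 13, 2019 + 21 days = Jul 4, 2019.
The date closing becomes effective: Jul 4, 2019 + 25 days = Jul 29, 2019.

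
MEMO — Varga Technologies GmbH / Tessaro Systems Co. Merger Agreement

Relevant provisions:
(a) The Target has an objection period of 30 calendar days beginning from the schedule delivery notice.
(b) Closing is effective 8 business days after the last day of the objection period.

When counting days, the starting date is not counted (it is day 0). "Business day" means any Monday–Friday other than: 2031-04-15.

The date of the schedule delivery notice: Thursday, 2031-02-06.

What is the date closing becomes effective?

2031-03-19

Adding 30 calendar days to 2031-02-06 gives 2031-03-08, which is the last day of the objection period.
From Saturday, 2031-03-08, 8 business days (Mar 10, Mar 11, Mar 12, Mar 13, Mar 14, Mar 17, Mar 18, Mar 19, skipping weekends) brings us to Wednesday, 2031-03-19, which is the date closing becomes effective.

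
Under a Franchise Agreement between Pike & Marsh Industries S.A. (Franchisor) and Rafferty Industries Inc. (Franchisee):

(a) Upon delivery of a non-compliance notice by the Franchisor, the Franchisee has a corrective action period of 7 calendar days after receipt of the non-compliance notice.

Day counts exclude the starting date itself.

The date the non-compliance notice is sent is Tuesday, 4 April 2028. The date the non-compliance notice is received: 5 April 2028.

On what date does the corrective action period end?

The last day of the corrective action period: 7 calendar days after 5 April 2028 is 12 April 2028.

12 April 2028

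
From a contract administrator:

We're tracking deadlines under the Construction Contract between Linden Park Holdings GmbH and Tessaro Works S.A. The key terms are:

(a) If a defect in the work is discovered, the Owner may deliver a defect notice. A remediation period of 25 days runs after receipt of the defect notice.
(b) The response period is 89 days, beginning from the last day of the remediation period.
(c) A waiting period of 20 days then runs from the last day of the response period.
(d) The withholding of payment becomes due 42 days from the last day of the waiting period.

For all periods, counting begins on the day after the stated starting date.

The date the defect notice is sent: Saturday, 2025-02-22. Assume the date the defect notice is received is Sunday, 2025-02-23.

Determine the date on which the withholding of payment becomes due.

2025-08-18

Adding 25 calendar days to 2025-02-23 gives 2025-03-20, which is the last day of the remediation period.
Adding 89 calendar days to 2025-03-20 gives 2025-06-17, which is the last day of the response period.
Adding 20 calendar days to 2025-06-17 gives 2025-07-07, which is the last day of the waiting period.
The date on which the withholding of payment becomes due: 2025-07-07 + 42 days = 2025-08-18.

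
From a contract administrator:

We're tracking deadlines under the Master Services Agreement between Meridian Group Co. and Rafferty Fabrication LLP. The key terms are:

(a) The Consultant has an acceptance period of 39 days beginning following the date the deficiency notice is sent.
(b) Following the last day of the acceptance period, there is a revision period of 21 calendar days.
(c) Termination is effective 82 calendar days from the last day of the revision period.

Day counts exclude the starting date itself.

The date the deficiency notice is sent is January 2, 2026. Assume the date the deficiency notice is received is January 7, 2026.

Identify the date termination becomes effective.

The last day of the acceptance period: January 2, 2026 + 39 days = February 10, 2026.
Adding 21 calendar days to February 10, 2026 gives March 3, 2026, which is the last day of the revision period.
The date termination becomes effective: March 3, 2026 + 82 days = May 24, 2026.

May 24, 2026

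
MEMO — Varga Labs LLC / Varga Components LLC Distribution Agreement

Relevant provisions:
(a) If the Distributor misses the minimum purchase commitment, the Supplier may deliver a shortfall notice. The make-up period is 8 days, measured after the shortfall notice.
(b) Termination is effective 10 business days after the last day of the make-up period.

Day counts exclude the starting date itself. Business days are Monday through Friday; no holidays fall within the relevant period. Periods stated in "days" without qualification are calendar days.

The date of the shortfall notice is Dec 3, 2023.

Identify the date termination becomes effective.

Dec 25, 2023

Adding 8 calendar days to Dec 3, 2023 gives Dec 11, 2023, which is the last day of the make-up period.
The date termination becomes effective: counting 10 business days from Monday, Dec 11, 2023 (Dec 12, Dec 13, Dec 14, Dec 15, Dec 18, Dec 19, Dec 20, Dec 21, Dec 22, Dec 25, skipping weekends) reaches Monday, Dec 25, 2023.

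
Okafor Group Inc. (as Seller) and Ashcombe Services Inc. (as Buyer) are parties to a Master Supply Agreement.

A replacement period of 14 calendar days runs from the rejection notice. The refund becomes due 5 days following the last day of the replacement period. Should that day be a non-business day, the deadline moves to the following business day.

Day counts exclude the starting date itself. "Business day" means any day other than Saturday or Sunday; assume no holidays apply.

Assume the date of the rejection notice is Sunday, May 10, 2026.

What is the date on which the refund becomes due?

May 29, 2026

Adding 14 calendar days to May 10, 2026 gives May 24, 2026, which is the last day of the replacement period.
The date on which the refund becomes due: 5 calendar days after May 24, 2026 is May 29, 2026. May 29, 2026 is a Friday, so no roll-forward applies.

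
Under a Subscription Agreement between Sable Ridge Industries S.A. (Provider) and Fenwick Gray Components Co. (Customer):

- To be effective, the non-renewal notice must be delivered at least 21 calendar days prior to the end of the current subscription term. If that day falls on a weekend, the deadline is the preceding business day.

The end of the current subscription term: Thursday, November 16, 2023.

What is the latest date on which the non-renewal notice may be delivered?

Counting back 21 calendar days from November 16, 2023 gives October 26, 2023. That is a Thursday, so no adjustment is needed.

October 26, 2023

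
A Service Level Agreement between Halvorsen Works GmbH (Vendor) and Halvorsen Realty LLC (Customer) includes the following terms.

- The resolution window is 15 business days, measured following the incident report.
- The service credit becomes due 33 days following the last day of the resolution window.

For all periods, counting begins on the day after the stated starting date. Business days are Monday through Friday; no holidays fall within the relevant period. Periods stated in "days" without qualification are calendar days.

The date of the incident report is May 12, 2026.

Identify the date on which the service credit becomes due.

July 5, 2026

The last day of the resolution window: counting 15 business days from Tuesday, May 12, 2026 (May 13, May 14, May 15, May 18, …, May 29, Jun 1, Jun 2, skipping weekends) reaches Tuesday, June 2, 2026.
Adding 33 calendar days to June 2, 2026 gives July 5, 2026, which is the date on which the service credit becomes due.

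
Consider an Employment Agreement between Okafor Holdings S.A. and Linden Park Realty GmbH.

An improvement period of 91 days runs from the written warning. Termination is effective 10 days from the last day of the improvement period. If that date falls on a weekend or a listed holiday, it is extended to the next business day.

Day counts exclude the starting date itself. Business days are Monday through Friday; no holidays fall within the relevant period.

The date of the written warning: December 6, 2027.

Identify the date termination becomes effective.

March 16, 2028

Adding 91 calendar days to December 6, 2027 gives March 6, 2028, which is the last day of the improvement period.
The date termination becomes effective: 10 calendar days after March 6, 2028 is March 16, 2028. March 16, 2028 is a Thursday, so no roll-forward applies.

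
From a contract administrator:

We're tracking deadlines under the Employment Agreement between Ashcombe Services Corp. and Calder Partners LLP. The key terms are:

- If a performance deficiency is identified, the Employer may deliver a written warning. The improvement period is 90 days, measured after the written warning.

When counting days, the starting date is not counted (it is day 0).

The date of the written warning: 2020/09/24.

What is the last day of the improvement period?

2020/12/23

The last day of the improvement period: 90 calendar days after 2020/09/24 is 2020/12/23.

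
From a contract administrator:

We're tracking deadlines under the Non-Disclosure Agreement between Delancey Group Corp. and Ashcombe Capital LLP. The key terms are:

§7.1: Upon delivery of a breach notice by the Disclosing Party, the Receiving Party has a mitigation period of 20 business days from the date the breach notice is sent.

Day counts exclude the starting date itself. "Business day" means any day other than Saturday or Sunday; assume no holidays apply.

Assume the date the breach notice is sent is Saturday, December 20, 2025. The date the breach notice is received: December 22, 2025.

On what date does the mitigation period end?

January 16, 2026

From Saturday, December 20, 2025, 20 business days (Dec 22, Dec 23, Dec 24, Dec 25, …, Jan 14, Jan 15, Jan 16, skipping weekends) brings us to Friday, January 16, 2026, which is the last day of the mitigation period.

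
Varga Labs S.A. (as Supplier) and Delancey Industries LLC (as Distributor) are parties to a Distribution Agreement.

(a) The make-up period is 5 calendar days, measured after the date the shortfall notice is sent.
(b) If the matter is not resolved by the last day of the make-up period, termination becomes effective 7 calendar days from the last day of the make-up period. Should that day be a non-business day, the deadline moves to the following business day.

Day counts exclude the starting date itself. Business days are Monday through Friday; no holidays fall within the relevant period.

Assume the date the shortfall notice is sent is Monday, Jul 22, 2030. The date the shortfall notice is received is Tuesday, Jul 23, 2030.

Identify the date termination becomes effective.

The last day of the make-up period: Jul 22, 2030 + 5 days = Jul 27, 2030.
The date termination becomes effective: 7 calendar days after Jul 27, 2030 is Aug 3, 2030. That falls on a Saturday, so it rolls to the next business day, Monday, Aug 5, 2030.

Aug 5, 2030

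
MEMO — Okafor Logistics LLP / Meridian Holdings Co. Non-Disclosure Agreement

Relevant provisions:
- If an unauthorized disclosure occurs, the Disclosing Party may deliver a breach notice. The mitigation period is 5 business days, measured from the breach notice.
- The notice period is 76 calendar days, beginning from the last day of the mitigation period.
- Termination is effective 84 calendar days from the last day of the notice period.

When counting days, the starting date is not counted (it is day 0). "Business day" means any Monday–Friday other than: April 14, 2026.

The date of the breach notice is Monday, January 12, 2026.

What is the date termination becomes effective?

From Monday, January 12, 2026, 5 business days (Jan 13, Jan 14, Jan 15, Jan 16, Jan 19, skipping weekends) brings us to Monday, January 19, 2026, which is the last day of the mitigation period.
The last day of the notice period: 76 calendar days after January 19, 2026 is April 5, 2026.
The date termination becomes effective: 84 calendar days after April 5, 2026 is June 28, 2026.

June 28, 2026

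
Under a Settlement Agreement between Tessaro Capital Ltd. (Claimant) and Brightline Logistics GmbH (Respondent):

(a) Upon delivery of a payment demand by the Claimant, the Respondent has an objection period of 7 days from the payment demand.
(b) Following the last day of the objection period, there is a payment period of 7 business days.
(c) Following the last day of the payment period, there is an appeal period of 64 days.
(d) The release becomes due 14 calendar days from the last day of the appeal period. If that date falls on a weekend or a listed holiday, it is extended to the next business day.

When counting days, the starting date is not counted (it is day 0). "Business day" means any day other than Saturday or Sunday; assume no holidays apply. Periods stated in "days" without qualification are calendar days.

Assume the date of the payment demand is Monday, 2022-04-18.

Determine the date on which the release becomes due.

2022-07-21

The last day of the objection period: 2022-04-18 + 7 days = 2022-04-25.
The last day of the payment period: counting 7 business days from Monday, 2022-04-25 (Apr 26, Apr 27, Apr 28, Apr 29, May 2, May 3, May 4, skipping weekends) reaches Wednesday, 2022-05-04.
The last day of the appeal period: 2022-05-04 + 64 days = 2022-07-07.
The date on which the release becomes due: 14 calendar days after 2022-07-07 is 2022-07-21. 2022-07-21 is a Thursday, so no roll-forward applies.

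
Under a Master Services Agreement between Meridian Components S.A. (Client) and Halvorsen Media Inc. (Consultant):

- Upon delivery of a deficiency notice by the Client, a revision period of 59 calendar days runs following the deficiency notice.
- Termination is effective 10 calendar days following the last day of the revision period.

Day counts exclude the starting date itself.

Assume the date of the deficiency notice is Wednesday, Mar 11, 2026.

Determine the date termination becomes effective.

May 19, 2026

The last day of the revision period: Mar 11, 2026 + 59 days = May 9, 2026.
Adding 10 calendar days to May 9, 2026 gives May 19, 2026, which is the date termination becomes effective.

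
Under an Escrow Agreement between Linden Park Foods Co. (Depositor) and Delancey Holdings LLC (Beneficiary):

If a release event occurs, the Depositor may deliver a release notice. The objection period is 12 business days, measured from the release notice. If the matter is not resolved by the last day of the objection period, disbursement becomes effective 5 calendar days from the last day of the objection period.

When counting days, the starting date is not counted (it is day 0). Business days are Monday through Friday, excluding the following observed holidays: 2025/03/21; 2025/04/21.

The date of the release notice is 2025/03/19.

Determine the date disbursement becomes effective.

2025/04/12

From Wednesday, 2025/03/19, 12 business days (Mar 20, Mar 24, Mar 25, Mar 26, …, Apr 3, Apr 4, Apr 7, skipping weekends and the listed holiday on Mar 21) brings us to Monday, 2025/04/07, which is the last day of the objection period.
The date disbursement becomes effective: 5 calendar days after 2025/04/07 is 2025/04/12.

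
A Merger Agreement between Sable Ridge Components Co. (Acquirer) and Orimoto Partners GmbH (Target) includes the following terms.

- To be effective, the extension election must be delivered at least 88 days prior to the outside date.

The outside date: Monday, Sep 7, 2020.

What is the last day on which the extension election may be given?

Counting back 88 calendar days from Sep 7, 2020 gives Jun 11, 2020.

Jun 11, 2020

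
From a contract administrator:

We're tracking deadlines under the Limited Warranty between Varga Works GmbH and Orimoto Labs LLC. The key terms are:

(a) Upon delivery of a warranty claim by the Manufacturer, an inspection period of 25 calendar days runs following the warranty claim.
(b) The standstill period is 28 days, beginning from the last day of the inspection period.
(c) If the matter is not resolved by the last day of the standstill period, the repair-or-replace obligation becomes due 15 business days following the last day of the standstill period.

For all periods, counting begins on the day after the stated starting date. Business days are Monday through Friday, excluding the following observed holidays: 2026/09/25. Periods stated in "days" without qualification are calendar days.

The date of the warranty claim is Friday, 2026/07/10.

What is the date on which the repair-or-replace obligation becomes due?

2026/09/22

Adding 25 calendar days to 2026/07/10 gives 2026/08/04, which is the last day of the inspection period.
The last day of the standstill period: 2026/08/04 + 28 days = 2026/09/01.
The date on which the repair-or-replace obligation becomes due: 15 business days after Tuesday, 2026/09/01, skipping weekends — Sep 2, Sep 3, Sep 4, Sep 7, …, Sep 18, Sep 21, Sep 22 — lands on Tuesday, 2026/09/22.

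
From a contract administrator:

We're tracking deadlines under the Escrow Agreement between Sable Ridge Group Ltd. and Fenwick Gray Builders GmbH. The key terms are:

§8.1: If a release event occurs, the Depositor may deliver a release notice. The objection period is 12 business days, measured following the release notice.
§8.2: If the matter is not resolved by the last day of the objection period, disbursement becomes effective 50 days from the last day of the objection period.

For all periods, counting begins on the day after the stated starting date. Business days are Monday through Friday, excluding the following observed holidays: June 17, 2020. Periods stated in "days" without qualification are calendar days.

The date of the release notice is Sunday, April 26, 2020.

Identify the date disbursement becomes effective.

July 1, 2020

The last day of the objection period: 12 business days after Sunday, April 26, 2020, skipping weekends — Apr 27, Apr 28, Apr 29, Apr 30, …, May 8, May 11, May 12 — lands on Tuesday, May 12, 2020.
The date disbursement becomes effective: May 12, 2020 + 50 days = July 1, 2020.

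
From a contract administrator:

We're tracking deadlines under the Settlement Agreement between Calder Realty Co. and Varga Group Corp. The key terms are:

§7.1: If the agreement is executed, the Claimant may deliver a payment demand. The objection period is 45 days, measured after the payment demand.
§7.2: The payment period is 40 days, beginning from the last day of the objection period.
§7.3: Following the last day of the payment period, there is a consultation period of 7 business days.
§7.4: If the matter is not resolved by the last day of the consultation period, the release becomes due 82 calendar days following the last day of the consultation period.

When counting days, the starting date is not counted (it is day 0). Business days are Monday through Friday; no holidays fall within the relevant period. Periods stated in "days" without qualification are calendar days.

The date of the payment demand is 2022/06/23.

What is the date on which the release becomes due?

2022/12/18

The last day of the objection period: 2022/06/23 + 45 days = 2022/08/07.
Adding 40 calendar days to 2022/08/07 gives 2022/09/16, which is the last day of the payment period.
From Friday, 2022/09/16, 7 business days (Sep 19, Sep 20, Sep 21, Sep 22, Sep 23, Sep 26, Sep 27, skipping weekends) brings us to Tuesday, 2022/09/27, which is the last day of the consultation period.
The date on which the release becomes due: 82 calendar days after 2022/09/27 is 2022/12/18.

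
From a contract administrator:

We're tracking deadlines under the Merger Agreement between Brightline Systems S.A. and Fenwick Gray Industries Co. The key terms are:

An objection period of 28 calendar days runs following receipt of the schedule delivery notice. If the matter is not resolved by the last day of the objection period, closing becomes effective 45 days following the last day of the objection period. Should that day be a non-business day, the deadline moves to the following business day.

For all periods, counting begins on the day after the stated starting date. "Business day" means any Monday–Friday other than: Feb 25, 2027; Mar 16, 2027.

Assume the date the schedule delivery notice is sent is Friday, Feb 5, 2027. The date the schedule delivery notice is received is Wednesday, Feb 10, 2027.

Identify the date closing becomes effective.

Apr 26, 2027

The last day of the objection period: 28 calendar days after Feb 10, 2027 is Mar 10, 2027.
The date closing becomes effective: 45 calendar days after Mar 10, 2027 is Apr 24, 2027. That falls on a Saturday, so it rolls to the next business day, Monday, Apr 26, 2027.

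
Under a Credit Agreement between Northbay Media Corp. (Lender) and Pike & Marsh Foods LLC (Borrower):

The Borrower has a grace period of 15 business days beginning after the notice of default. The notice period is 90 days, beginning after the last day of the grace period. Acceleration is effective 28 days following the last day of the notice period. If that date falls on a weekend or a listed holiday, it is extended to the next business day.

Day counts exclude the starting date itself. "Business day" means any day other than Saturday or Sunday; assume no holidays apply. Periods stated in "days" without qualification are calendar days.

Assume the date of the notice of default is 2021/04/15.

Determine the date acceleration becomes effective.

2021/09/01

The last day of the grace period: 15 business days after Thursday, 2021/04/15, skipping weekends — Apr 16, Apr 19, Apr 20, Apr 21, …, May 4, May 5, May 6 — lands on Thursday, 2021/05/06.
Adding 90 calendar days to 2021/05/06 gives 2021/08/04, which is the last day of the notice period.
The date acceleration becomes effective: 2021/08/04 + 28 days = 2021/09/01. 2021/09/01 is a Wednesday, so no roll-forward applies.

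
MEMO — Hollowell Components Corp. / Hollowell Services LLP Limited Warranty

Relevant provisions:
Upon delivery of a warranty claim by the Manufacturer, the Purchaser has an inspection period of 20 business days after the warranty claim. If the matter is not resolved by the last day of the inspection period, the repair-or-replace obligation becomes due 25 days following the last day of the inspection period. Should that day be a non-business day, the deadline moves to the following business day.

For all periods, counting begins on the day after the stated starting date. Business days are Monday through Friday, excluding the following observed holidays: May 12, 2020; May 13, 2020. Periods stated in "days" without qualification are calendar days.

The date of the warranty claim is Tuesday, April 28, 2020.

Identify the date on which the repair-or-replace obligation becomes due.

June 22, 2020

The last day of the inspection period: counting 20 business days from Tuesday, April 28, 2020 (Apr 29, Apr 30, May 1, May 4, …, May 26, May 27, May 28, skipping weekends and the listed holidays on May 12, May 13) reaches Thursday, May 28, 2020.
The date on which the repair-or-replace obligation becomes due: May 28, 2020 + 25 days = June 22, 2020. June 22, 2020 is a Monday and is not a listed holiday, so no roll-forward applies.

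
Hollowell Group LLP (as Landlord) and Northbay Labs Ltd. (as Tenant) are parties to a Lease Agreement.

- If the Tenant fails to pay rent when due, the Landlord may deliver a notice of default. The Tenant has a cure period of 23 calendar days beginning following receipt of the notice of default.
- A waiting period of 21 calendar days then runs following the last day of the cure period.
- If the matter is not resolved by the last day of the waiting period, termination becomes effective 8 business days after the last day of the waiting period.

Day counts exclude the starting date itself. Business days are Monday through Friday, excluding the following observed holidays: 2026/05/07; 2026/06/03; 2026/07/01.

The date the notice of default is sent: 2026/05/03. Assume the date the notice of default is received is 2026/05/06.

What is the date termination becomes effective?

The last day of the cure period: 23 calendar days after 2026/05/06 is 2026/05/29.
The last day of the waiting period: 2026/05/29 + 21 days = 2026/06/19.
The date termination becomes effective: 8 business days after Friday, 2026/06/19, skipping weekends and the listed holiday on Jul 1 — Jun 22, Jun 23, Jun 24, Jun 25, Jun 26, Jun 29, Jun 30, Jul 2 — lands on Thursday, 2026/07/02.

2026/07/02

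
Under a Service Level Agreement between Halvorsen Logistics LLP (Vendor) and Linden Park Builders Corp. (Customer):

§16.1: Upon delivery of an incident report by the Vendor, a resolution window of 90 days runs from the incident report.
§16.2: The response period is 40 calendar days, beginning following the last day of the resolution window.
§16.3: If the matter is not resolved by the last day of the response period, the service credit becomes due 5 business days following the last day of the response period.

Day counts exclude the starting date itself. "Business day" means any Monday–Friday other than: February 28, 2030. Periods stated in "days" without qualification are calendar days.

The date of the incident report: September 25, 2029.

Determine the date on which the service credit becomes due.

Adding 90 calendar days to September 25, 2029 gives December 24, 2029, which is the last day of the resolution window.
The last day of the response period: December 24, 2029 + 40 days = February 2, 2030.
From Saturday, February 2, 2030, 5 business days (Feb 4, Feb 5, Feb 6, Feb 7, Feb 8, skipping weekends) brings us to Friday, February 8, 2030, which is the date on which the service credit becomes due.

February 8, 2030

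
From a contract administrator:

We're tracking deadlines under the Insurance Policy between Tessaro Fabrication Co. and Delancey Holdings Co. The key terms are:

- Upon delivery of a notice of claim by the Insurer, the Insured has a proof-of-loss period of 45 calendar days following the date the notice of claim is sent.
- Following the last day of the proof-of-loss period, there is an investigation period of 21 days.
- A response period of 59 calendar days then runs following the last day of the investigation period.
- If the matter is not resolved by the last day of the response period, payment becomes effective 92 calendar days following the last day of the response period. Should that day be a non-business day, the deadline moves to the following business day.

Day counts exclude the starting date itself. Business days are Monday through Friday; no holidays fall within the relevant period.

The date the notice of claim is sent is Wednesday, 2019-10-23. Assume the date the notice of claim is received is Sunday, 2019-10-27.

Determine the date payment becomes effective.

The last day of the proof-of-loss period: 2019-10-23 + 45 days = 2019-12-07.
Adding 21 calendar days to 2019-12-07 gives 2019-12-28, which is the last day of the investigation period.
Adding 59 calendar days to 2019-12-28 gives 2020-02-25, which is the last day of the response period.
Adding 92 calendar days to 2020-02-25 gives 2020-05-27, which is the date payment becomes effective. 2020-05-27 is a Wednesday, so no roll-forward applies.

2020-05-27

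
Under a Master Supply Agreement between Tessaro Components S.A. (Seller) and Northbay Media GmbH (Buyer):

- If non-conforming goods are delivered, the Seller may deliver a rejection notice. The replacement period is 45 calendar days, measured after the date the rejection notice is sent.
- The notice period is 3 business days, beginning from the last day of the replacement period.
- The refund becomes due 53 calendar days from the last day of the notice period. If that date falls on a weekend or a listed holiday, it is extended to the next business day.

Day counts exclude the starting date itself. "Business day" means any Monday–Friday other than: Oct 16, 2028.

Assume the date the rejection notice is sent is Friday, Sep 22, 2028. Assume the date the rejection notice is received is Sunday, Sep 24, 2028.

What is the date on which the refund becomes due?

Jan 1, 2029

The last day of the replacement period: 45 calendar days after Sep 22, 2028 is Nov 6, 2028.
The last day of the notice period: 3 business days after Monday, Nov 6, 2028, skipping weekends — Nov 7, Nov 8, Nov 9 — lands on Thursday, Nov 9, 2028.
The date on which the refund becomes due: Nov 9, 2028 + 53 days = Jan 1, 2029. Jan 1, 2029 is a Monday and is not a listed holiday, so no roll-forward applies.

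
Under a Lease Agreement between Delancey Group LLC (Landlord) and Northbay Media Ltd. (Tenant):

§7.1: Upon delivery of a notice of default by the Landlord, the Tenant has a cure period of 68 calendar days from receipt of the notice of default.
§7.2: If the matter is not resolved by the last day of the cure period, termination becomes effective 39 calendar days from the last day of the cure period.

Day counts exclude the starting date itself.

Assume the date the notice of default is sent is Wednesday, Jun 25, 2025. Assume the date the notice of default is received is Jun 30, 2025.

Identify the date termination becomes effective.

The last day of the cure period: 68 calendar days after Jun 30, 2025 is Sep 6, 2025.
The date termination becomes effective: 39 calendar days after Sep 6, 2025 is Oct 15, 2025.

Oct 15, 2025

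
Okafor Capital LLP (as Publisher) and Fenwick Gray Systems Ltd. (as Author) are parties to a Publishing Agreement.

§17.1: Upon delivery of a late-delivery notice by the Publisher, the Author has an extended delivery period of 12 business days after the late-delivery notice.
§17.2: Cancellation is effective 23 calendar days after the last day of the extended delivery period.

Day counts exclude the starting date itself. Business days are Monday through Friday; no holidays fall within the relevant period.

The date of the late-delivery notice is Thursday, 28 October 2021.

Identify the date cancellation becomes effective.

From Thursday, 28 October 2021, 12 business days (Oct 29, Nov 1, Nov 2, Nov 3, …, Nov 11, Nov 12, Nov 15, skipping weekends) brings us to Monday, 15 November 2021, which is the last day of the extended delivery period.
Adding 23 calendar days to 15 November 2021 gives 8 December 2021, which is the date cancellation becomes effective.

8 December 2021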